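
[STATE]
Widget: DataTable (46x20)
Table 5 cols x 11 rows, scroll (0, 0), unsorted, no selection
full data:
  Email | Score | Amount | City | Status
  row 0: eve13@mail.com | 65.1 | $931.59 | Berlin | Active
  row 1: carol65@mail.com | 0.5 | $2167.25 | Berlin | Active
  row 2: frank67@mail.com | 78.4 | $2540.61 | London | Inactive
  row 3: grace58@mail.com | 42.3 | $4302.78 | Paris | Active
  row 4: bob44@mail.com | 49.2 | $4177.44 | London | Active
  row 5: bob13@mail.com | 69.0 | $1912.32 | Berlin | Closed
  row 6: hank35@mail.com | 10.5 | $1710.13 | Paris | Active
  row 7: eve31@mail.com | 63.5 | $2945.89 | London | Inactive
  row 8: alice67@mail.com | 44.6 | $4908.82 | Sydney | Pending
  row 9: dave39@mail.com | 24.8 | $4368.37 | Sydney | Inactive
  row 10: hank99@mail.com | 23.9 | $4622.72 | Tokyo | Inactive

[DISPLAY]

Email           │Score│Amount  │City  │Status 
────────────────┼─────┼────────┼──────┼───────
eve13@mail.com  │65.1 │$931.59 │Berlin│Active 
carol65@mail.com│0.5  │$2167.25│Berlin│Active 
frank67@mail.com│78.4 │$2540.61│London│Inactiv
grace58@mail.com│42.3 │$4302.78│Paris │Active 
bob44@mail.com  │49.2 │$4177.44│London│Active 
bob13@mail.com  │69.0 │$1912.32│Berlin│Closed 
hank35@mail.com │10.5 │$1710.13│Paris │Active 
eve31@mail.com  │63.5 │$2945.89│London│Inactiv
alice67@mail.com│44.6 │$4908.82│Sydney│Pending
dave39@mail.com │24.8 │$4368.37│Sydney│Inactiv
hank99@mail.com │23.9 │$4622.72│Tokyo │Inactiv
                                              
                                              
                                              
                                              
                                              
                                              
                                              


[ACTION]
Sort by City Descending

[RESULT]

Email           │Score│Amount  │City ▼│Status 
────────────────┼─────┼────────┼──────┼───────
hank99@mail.com │23.9 │$4622.72│Tokyo │Inactiv
alice67@mail.com│44.6 │$4908.82│Sydney│Pending
dave39@mail.com │24.8 │$4368.37│Sydney│Inactiv
grace58@mail.com│42.3 │$4302.78│Paris │Active 
hank35@mail.com │10.5 │$1710.13│Paris │Active 
frank67@mail.com│78.4 │$2540.61│London│Inactiv
bob44@mail.com  │49.2 │$4177.44│London│Active 
eve31@mail.com  │63.5 │$2945.89│London│Inactiv
eve13@mail.com  │65.1 │$931.59 │Berlin│Active 
carol65@mail.com│0.5  │$2167.25│Berlin│Active 
bob13@mail.com  │69.0 │$1912.32│Berlin│Closed 
                                              
                                              
                                              
                                              
                                              
                                              
                                              


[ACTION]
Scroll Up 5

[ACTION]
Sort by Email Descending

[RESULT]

Email          ▼│Score│Amount  │City  │Status 
────────────────┼─────┼────────┼──────┼───────
hank99@mail.com │23.9 │$4622.72│Tokyo │Inactiv
hank35@mail.com │10.5 │$1710.13│Paris │Active 
grace58@mail.com│42.3 │$4302.78│Paris │Active 
frank67@mail.com│78.4 │$2540.61│London│Inactiv
eve31@mail.com  │63.5 │$2945.89│London│Inactiv
eve13@mail.com  │65.1 │$931.59 │Berlin│Active 
dave39@mail.com │24.8 │$4368.37│Sydney│Inactiv
carol65@mail.com│0.5  │$2167.25│Berlin│Active 
bob44@mail.com  │49.2 │$4177.44│London│Active 
bob13@mail.com  │69.0 │$1912.32│Berlin│Closed 
alice67@mail.com│44.6 │$4908.82│Sydney│Pending
                                              
                                              
                                              
                                              
                                              
                                              
                                              


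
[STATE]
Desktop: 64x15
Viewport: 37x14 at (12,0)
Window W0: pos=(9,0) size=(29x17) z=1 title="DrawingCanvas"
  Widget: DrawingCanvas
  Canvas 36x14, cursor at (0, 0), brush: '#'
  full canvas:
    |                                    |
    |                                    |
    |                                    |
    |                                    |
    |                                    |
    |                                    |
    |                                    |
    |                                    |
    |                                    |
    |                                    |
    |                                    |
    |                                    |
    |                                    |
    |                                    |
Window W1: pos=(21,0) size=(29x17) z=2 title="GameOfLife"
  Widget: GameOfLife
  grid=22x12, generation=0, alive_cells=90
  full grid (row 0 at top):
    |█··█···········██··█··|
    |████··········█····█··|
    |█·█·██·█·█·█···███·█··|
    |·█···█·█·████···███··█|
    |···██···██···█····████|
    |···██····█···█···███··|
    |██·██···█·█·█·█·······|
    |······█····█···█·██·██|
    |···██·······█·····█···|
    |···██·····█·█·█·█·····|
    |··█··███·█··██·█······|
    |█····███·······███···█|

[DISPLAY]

━━━━━━━━━┏━━━━━━━━━━━━━━━━━━━━━━━━━━━
rawingCan┃ GameOfLife                
─────────┠───────────────────────────
         ┃Gen: 0                     
         ┃█··█···········██··█··     
         ┃████··········█····█··     
         ┃█·█·██·█·█·█···███·█··     
         ┃·█···█·█·████···███··█     
         ┃···██···██···█····████     
         ┃···██····█···█···███··     
         ┃██·██···█·█·█·█·······     
         ┃······█····█···█·██·██     
         ┃···██·······█·····█···     
         ┃···██·····█·█·█·█·····     


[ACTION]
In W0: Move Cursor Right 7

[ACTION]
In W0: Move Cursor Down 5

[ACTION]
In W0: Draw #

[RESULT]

━━━━━━━━━┏━━━━━━━━━━━━━━━━━━━━━━━━━━━
rawingCan┃ GameOfLife                
─────────┠───────────────────────────
         ┃Gen: 0                     
         ┃█··█···········██··█··     
         ┃████··········█····█··     
         ┃█·█·██·█·█·█···███·█··     
         ┃·█···█·█·████···███··█     
     #   ┃···██···██···█····████     
         ┃···██····█···█···███··     
         ┃██·██···█·█·█·█·······     
         ┃······█····█···█·██·██     
         ┃···██·······█·····█···     
         ┃···██·····█·█·█·█·····     


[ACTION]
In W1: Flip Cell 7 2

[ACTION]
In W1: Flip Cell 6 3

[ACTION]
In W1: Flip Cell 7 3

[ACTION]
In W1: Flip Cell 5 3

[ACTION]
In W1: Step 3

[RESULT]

━━━━━━━━━┏━━━━━━━━━━━━━━━━━━━━━━━━━━━
rawingCan┃ GameOfLife                
─────────┠───────────────────────────
         ┃Gen: 3                     
         ┃···············█···█··     
         ┃██··█······██···█·█·█·     
         ┃█·████·····██·····█··█     
         ┃·██·██····█·········█·     
     #   ┃···█··················     
         ┃·········██······█····     
         ┃······██·······███····     
         ┃█··██··█···········██·     
         ┃·█·██··········█████··     
         ┃·····███·······█·██···     


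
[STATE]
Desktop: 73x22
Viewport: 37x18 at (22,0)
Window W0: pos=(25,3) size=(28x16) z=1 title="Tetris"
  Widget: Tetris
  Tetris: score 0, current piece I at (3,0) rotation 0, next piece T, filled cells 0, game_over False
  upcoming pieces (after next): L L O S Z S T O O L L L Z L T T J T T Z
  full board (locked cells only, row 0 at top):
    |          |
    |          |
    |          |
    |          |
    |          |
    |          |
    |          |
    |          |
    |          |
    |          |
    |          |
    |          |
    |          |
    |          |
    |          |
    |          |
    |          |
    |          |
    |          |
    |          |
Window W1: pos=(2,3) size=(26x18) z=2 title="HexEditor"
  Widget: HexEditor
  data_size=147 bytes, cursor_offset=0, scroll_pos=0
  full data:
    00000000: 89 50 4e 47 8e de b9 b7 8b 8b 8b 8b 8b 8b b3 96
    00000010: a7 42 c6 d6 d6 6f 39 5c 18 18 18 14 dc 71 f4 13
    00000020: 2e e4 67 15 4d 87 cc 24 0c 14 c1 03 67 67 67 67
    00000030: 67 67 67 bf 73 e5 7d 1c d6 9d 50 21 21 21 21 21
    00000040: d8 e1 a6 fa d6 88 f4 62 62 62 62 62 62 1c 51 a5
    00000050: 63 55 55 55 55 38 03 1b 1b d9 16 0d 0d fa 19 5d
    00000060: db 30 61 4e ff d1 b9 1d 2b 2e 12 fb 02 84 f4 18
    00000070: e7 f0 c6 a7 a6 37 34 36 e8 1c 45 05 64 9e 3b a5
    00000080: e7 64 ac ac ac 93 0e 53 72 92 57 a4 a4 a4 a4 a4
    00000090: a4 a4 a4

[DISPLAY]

                                     
                                     
                                     
━━━━━┓━━━━━━━━━━━━━━━━━━━━━━━━┓      
     ┃etris                   ┃      
─────┨────────────────────────┨      
47 8e┃        │Next:          ┃      
d6 d6┃        │ ▒             ┃      
15 4d┃        │▒▒▒            ┃      
bf 73┃        │               ┃      
fa d6┃        │               ┃      
55 55┃        │               ┃      
4e ff┃        │Score:         ┃      
a7 a6┃        │0              ┃      
ac ac┃        │               ┃      
     ┃        │               ┃      
     ┃        │               ┃      
     ┃        │               ┃      


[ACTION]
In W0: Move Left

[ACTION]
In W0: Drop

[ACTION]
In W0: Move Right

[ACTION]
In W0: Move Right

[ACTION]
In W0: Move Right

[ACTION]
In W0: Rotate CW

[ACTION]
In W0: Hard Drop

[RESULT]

                                     
                                     
                                     
━━━━━┓━━━━━━━━━━━━━━━━━━━━━━━━┓      
     ┃etris                   ┃      
─────┨────────────────────────┨      
47 8e┃        │Next:          ┃      
d6 d6┃        │  ▒            ┃      
15 4d┃        │▒▒▒            ┃      
bf 73┃        │               ┃      
fa d6┃        │               ┃      
55 55┃        │               ┃      
4e ff┃        │Score:         ┃      
a7 a6┃        │0              ┃      
ac ac┃   █    │               ┃      
     ┃   █    │               ┃      
     ┃   █    │               ┃      
     ┃   █    │               ┃      


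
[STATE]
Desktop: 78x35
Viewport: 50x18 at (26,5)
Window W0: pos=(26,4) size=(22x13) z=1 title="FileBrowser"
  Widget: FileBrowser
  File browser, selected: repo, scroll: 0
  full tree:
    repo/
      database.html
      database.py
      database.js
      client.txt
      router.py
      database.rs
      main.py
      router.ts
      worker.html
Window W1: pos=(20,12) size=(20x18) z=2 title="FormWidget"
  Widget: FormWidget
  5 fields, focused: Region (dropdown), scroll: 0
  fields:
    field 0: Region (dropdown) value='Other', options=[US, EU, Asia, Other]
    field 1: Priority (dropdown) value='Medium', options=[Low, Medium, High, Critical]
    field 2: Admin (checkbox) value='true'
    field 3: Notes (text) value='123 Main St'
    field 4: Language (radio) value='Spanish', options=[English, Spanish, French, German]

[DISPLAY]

┃ FileBrowser        ┃                            
┠────────────────────┨                            
┃> [-] repo/         ┃                            
┃    database.html   ┃                            
┃    database.py     ┃                            
┃    database.js     ┃                            
┃    client.txt      ┃                            
━━━━━━━━━━━━━┓       ┃                            
Widget       ┃rs     ┃                            
─────────────┨       ┃                            
ion:     [O▼]┃       ┃                            
ority:   [M▼]┃━━━━━━━┛                            
in:      [x] ┃                                    
es:      [12]┃                                    
guage:   ( ) ┃                                    
             ┃                                    
             ┃                                    
             ┃                                    


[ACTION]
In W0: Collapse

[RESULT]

┃ FileBrowser        ┃                            
┠────────────────────┨                            
┃> [+] repo/         ┃                            
┃                    ┃                            
┃                    ┃                            
┃                    ┃                            
┃                    ┃                            
━━━━━━━━━━━━━┓       ┃                            
Widget       ┃       ┃                            
─────────────┨       ┃                            
ion:     [O▼]┃       ┃                            
ority:   [M▼]┃━━━━━━━┛                            
in:      [x] ┃                                    
es:      [12]┃                                    
guage:   ( ) ┃                                    
             ┃                                    
             ┃                                    
             ┃                                    


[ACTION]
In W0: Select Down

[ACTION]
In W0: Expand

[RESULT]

┃ FileBrowser        ┃                            
┠────────────────────┨                            
┃> [-] repo/         ┃                            
┃    database.html   ┃                            
┃    database.py     ┃                            
┃    database.js     ┃                            
┃    client.txt      ┃                            
━━━━━━━━━━━━━┓       ┃                            
Widget       ┃rs     ┃                            
─────────────┨       ┃                            
ion:     [O▼]┃       ┃                            
ority:   [M▼]┃━━━━━━━┛                            
in:      [x] ┃                                    
es:      [12]┃                                    
guage:   ( ) ┃                                    
             ┃                                    
             ┃                                    
             ┃                                    


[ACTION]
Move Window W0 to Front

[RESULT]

┃ FileBrowser        ┃                            
┠────────────────────┨                            
┃> [-] repo/         ┃                            
┃    database.html   ┃                            
┃    database.py     ┃                            
┃    database.js     ┃                            
┃    client.txt      ┃                            
┃    router.py       ┃                            
┃    database.rs     ┃                            
┃    main.py         ┃                            
┃    router.ts       ┃                            
┗━━━━━━━━━━━━━━━━━━━━┛                            
in:      [x] ┃                                    
es:      [12]┃                                    
guage:   ( ) ┃                                    
             ┃                                    
             ┃                                    
             ┃                                    


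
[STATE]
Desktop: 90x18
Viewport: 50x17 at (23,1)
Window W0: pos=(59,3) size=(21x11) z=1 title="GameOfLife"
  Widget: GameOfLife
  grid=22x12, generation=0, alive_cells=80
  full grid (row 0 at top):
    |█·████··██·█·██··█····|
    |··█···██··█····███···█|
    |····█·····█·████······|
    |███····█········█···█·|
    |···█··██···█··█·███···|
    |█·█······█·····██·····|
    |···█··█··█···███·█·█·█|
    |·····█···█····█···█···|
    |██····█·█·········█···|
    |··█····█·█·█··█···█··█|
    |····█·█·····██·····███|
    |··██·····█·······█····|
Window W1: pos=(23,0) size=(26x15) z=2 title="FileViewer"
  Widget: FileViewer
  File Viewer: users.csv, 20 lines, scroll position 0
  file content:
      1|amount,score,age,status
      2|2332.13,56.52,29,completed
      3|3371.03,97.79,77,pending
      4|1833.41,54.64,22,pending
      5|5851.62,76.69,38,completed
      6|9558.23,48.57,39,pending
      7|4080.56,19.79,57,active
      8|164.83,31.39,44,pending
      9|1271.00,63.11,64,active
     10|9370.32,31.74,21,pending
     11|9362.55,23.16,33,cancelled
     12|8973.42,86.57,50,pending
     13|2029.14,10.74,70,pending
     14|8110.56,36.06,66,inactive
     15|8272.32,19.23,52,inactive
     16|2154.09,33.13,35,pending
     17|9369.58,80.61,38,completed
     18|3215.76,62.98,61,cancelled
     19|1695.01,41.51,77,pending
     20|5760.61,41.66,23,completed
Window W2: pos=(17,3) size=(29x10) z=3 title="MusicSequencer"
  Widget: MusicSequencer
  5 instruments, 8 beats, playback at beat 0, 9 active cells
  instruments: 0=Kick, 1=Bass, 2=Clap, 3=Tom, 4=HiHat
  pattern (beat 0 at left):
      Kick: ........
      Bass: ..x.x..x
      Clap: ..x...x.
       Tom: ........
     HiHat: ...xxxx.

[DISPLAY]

┃ FileViewer             ┃                        
┠────────────────────────┨                        
━━━━━━━━━━━━━━━━━━━━━━┓s▲┃          ┏━━━━━━━━━━━━━
cSequencer            ┃e█┃          ┃ GameOfLife  
──────────────────────┨n░┃          ┠─────────────
 ▼1234567             ┃n░┃          ┃Gen: 0       
k········             ┃e░┃          ┃██····█······
s··█·█··█             ┃n░┃          ┃··█··██···█··
p··█···█·             ┃e░┃          ┃·█······█····
m········             ┃g░┃          ┃··█··█··█···█
t···████·             ┃e░┃          ┃····█···█····
━━━━━━━━━━━━━━━━━━━━━━┛n░┃          ┃█····█·█·····
┃9362.55,23.16,33,cancel▼┃          ┗━━━━━━━━━━━━━
┗━━━━━━━━━━━━━━━━━━━━━━━━┛                        
                                                  
                                                  
                                                  


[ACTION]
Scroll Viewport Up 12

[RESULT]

┏━━━━━━━━━━━━━━━━━━━━━━━━┓                        
┃ FileViewer             ┃                        
┠────────────────────────┨                        
━━━━━━━━━━━━━━━━━━━━━━┓s▲┃          ┏━━━━━━━━━━━━━
cSequencer            ┃e█┃          ┃ GameOfLife  
──────────────────────┨n░┃          ┠─────────────
 ▼1234567             ┃n░┃          ┃Gen: 0       
k········             ┃e░┃          ┃██····█······
s··█·█··█             ┃n░┃          ┃··█··██···█··
p··█···█·             ┃e░┃          ┃·█······█····
m········             ┃g░┃          ┃··█··█··█···█
t···████·             ┃e░┃          ┃····█···█····
━━━━━━━━━━━━━━━━━━━━━━┛n░┃          ┃█····█·█·····
┃9362.55,23.16,33,cancel▼┃          ┗━━━━━━━━━━━━━
┗━━━━━━━━━━━━━━━━━━━━━━━━┛                        
                                                  
                                                  


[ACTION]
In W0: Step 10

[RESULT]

┏━━━━━━━━━━━━━━━━━━━━━━━━┓                        
┃ FileViewer             ┃                        
┠────────────────────────┨                        
━━━━━━━━━━━━━━━━━━━━━━┓s▲┃          ┏━━━━━━━━━━━━━
cSequencer            ┃e█┃          ┃ GameOfLife  
──────────────────────┨n░┃          ┠─────────────
 ▼1234567             ┃n░┃          ┃Gen: 10      
k········             ┃e░┃          ┃·███·········
s··█·█··█             ┃n░┃          ┃··██·········
p··█···█·             ┃e░┃          ┃··██·········
m········             ┃g░┃          ┃·█·█·····██··
t···████·             ┃e░┃          ┃·██·██··█·██·
━━━━━━━━━━━━━━━━━━━━━━┛n░┃          ┃·██·██··█····
┃9362.55,23.16,33,cancel▼┃          ┗━━━━━━━━━━━━━
┗━━━━━━━━━━━━━━━━━━━━━━━━┛                        
                                                  
                                                  


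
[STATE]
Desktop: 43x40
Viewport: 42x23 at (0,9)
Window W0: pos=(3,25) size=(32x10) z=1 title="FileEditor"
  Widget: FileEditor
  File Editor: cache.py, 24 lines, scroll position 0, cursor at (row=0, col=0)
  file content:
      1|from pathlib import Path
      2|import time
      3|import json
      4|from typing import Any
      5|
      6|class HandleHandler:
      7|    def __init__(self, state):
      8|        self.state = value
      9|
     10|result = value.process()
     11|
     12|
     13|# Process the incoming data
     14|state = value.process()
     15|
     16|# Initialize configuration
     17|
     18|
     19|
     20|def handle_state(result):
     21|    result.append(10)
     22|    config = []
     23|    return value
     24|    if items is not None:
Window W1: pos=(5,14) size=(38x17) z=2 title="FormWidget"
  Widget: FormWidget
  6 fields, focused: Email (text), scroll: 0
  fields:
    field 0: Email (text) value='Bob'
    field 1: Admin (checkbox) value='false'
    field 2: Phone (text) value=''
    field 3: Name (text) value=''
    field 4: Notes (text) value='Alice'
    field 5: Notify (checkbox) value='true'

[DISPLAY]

                                          
                                          
                                          
                                          
                                          
     ┏━━━━━━━━━━━━━━━━━━━━━━━━━━━━━━━━━━━━
     ┃ FormWidget                         
     ┠────────────────────────────────────
     ┃> Email:      [Bob                 ]
     ┃  Admin:      [ ]                   
     ┃  Phone:      [                    ]
     ┃  Name:       [                    ]
     ┃  Notes:      [Alice               ]
     ┃  Notify:     [x]                   
     ┃                                    
     ┃                                    
   ┏━┃                                    
   ┃ ┃                                    
   ┠─┃                                    
   ┃█┃                                    
   ┃i┃                                    
   ┃i┗━━━━━━━━━━━━━━━━━━━━━━━━━━━━━━━━━━━━
   ┃from typing import Any       ░┃       


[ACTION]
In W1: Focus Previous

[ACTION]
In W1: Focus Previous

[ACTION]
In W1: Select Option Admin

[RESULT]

                                          
                                          
                                          
                                          
                                          
     ┏━━━━━━━━━━━━━━━━━━━━━━━━━━━━━━━━━━━━
     ┃ FormWidget                         
     ┠────────────────────────────────────
     ┃  Email:      [Bob                 ]
     ┃  Admin:      [ ]                   
     ┃  Phone:      [                    ]
     ┃  Name:       [                    ]
     ┃> Notes:      [Alice               ]
     ┃  Notify:     [x]                   
     ┃                                    
     ┃                                    
   ┏━┃                                    
   ┃ ┃                                    
   ┠─┃                                    
   ┃█┃                                    
   ┃i┃                                    
   ┃i┗━━━━━━━━━━━━━━━━━━━━━━━━━━━━━━━━━━━━
   ┃from typing import Any       ░┃       


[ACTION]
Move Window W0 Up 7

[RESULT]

                                          
                                          
                                          
                                          
                                          
     ┏━━━━━━━━━━━━━━━━━━━━━━━━━━━━━━━━━━━━
     ┃ FormWidget                         
     ┠────────────────────────────────────
     ┃  Email:      [Bob                 ]
   ┏━┃  Admin:      [ ]                   
   ┃ ┃  Phone:      [                    ]
   ┠─┃  Name:       [                    ]
   ┃█┃> Notes:      [Alice               ]
   ┃i┃  Notify:     [x]                   
   ┃i┃                                    
   ┃f┃                                    
   ┃ ┃                                    
   ┃c┃                                    
   ┗━┃                                    
     ┃                                    
     ┃                                    
     ┗━━━━━━━━━━━━━━━━━━━━━━━━━━━━━━━━━━━━
                                          


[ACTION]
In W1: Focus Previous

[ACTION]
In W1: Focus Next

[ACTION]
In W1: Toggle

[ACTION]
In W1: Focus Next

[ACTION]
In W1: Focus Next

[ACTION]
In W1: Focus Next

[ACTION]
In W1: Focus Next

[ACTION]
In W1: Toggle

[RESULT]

                                          
                                          
                                          
                                          
                                          
     ┏━━━━━━━━━━━━━━━━━━━━━━━━━━━━━━━━━━━━
     ┃ FormWidget                         
     ┠────────────────────────────────────
     ┃  Email:      [Bob                 ]
   ┏━┃  Admin:      [ ]                   
   ┃ ┃> Phone:      [                    ]
   ┠─┃  Name:       [                    ]
   ┃█┃  Notes:      [Alice               ]
   ┃i┃  Notify:     [x]                   
   ┃i┃                                    
   ┃f┃                                    
   ┃ ┃                                    
   ┃c┃                                    
   ┗━┃                                    
     ┃                                    
     ┃                                    
     ┗━━━━━━━━━━━━━━━━━━━━━━━━━━━━━━━━━━━━
                                          


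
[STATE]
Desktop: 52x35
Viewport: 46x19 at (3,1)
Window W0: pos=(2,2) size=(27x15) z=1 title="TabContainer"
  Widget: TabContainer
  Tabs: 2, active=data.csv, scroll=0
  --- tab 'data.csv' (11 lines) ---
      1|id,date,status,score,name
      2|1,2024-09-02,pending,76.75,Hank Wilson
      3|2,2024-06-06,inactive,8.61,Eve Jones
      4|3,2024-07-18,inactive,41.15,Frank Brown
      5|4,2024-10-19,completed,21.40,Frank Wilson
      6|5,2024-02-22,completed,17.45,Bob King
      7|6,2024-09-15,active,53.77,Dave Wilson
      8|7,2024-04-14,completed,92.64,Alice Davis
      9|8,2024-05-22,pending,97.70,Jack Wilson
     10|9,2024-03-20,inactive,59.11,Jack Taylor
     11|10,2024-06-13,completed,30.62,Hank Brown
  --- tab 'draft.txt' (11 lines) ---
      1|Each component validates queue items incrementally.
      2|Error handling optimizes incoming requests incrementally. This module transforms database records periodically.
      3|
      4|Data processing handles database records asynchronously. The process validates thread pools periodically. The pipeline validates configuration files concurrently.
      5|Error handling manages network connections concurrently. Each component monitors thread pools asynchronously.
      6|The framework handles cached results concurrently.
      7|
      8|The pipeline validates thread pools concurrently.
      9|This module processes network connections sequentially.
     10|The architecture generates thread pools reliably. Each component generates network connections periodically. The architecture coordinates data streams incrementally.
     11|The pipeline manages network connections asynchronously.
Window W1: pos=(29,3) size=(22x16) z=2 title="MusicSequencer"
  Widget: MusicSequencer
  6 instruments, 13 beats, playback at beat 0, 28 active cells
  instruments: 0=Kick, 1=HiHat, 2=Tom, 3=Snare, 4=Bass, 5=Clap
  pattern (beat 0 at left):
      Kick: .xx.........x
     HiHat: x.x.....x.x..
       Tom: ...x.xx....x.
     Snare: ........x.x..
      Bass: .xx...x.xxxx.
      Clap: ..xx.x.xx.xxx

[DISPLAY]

                                              
━━━━━━━━━━━━━━━━━━━━━━━━━┓                    
 TabContainer            ┃┏━━━━━━━━━━━━━━━━━━━
─────────────────────────┨┃ MusicSequencer    
[data.csv]│ draft.txt    ┃┠───────────────────
─────────────────────────┃┃      ▼123456789012
id,date,status,score,name┃┃  Kick·██·········█
1,2024-09-02,pending,76.7┃┃ HiHat█·█·····█·█··
2,2024-06-06,inactive,8.6┃┃   Tom···█·██····█·
3,2024-07-18,inactive,41.┃┃ Snare········█·█··
4,2024-10-19,completed,21┃┃  Bass·██···█·████·
5,2024-02-22,completed,17┃┃  Clap··██·█·██·███
6,2024-09-15,active,53.77┃┃                   
7,2024-04-14,completed,92┃┃                   
8,2024-05-22,pending,97.7┃┃                   
━━━━━━━━━━━━━━━━━━━━━━━━━┛┃                   
                          ┃                   
                          ┗━━━━━━━━━━━━━━━━━━━
                                              


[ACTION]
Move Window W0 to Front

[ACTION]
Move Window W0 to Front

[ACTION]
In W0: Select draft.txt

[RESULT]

                                              
━━━━━━━━━━━━━━━━━━━━━━━━━┓                    
 TabContainer            ┃┏━━━━━━━━━━━━━━━━━━━
─────────────────────────┨┃ MusicSequencer    
 data.csv │[draft.txt]   ┃┠───────────────────
─────────────────────────┃┃      ▼123456789012
Each component validates ┃┃  Kick·██·········█
Error handling optimizes ┃┃ HiHat█·█·····█·█··
                         ┃┃   Tom···█·██····█·
Data processing handles d┃┃ Snare········█·█··
Error handling manages ne┃┃  Bass·██···█·████·
The framework handles cac┃┃  Clap··██·█·██·███
                         ┃┃                   
The pipeline validates th┃┃                   
This module processes net┃┃                   
━━━━━━━━━━━━━━━━━━━━━━━━━┛┃                   
                          ┃                   
                          ┗━━━━━━━━━━━━━━━━━━━
                                              


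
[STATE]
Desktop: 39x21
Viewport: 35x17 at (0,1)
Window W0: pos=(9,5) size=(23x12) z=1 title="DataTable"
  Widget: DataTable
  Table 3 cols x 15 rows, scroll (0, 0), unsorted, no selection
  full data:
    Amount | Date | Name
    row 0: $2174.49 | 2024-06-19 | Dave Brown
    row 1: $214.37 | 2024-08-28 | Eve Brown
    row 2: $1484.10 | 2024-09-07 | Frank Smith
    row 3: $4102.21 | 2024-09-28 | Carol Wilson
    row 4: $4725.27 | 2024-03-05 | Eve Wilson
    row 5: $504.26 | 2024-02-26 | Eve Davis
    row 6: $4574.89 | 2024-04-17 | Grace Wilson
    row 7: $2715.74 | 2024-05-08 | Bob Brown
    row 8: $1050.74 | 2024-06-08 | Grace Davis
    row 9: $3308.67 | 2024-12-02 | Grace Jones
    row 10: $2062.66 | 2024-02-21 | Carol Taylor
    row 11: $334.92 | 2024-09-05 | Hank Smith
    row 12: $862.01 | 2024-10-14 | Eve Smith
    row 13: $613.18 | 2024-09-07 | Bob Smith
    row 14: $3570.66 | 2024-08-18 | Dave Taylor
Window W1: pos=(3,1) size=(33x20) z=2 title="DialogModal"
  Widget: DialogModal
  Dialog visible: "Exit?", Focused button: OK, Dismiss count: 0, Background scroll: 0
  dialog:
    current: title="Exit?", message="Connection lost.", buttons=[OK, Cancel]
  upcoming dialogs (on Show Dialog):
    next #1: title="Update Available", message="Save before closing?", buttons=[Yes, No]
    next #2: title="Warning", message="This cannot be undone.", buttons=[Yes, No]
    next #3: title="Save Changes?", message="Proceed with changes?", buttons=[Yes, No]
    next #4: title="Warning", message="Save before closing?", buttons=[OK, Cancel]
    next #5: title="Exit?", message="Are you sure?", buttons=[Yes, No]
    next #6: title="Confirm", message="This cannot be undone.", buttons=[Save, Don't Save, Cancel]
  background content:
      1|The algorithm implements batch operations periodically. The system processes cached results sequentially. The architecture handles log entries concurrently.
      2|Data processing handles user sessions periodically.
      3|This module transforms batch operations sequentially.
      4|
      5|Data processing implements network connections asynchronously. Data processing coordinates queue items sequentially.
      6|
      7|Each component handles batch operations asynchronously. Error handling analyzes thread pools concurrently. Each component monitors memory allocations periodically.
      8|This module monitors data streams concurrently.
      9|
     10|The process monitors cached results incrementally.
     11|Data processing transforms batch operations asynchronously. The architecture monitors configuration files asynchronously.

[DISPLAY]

   ┏━━━━━━━━━━━━━━━━━━━━━━━━━━━━━━━
   ┃ DialogModal                   
   ┠───────────────────────────────
   ┃The algorithm implements batch 
   ┃Data processing handles user se
   ┃This module transforms batch op
   ┃                               
   ┃Data processing implements netw
   ┃     ┌──────────────────┐      
   ┃Each │      Exit?       │tch op
   ┃This │ Connection lost. │ strea
   ┃     │  [OK]  Cancel    │      
   ┃The p└──────────────────┘ed res
   ┃Data processing transforms batc
   ┃                               
   ┃                               
   ┃                               


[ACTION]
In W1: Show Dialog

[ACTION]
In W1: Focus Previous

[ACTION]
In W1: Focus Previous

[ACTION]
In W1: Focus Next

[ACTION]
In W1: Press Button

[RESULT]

   ┏━━━━━━━━━━━━━━━━━━━━━━━━━━━━━━━
   ┃ DialogModal                   
   ┠───────────────────────────────
   ┃The algorithm implements batch 
   ┃Data processing handles user se
   ┃This module transforms batch op
   ┃                               
   ┃Data processing implements netw
   ┃                               
   ┃Each component handles batch op
   ┃This module monitors data strea
   ┃                               
   ┃The process monitors cached res
   ┃Data processing transforms batc
   ┃                               
   ┃                               
   ┃                               


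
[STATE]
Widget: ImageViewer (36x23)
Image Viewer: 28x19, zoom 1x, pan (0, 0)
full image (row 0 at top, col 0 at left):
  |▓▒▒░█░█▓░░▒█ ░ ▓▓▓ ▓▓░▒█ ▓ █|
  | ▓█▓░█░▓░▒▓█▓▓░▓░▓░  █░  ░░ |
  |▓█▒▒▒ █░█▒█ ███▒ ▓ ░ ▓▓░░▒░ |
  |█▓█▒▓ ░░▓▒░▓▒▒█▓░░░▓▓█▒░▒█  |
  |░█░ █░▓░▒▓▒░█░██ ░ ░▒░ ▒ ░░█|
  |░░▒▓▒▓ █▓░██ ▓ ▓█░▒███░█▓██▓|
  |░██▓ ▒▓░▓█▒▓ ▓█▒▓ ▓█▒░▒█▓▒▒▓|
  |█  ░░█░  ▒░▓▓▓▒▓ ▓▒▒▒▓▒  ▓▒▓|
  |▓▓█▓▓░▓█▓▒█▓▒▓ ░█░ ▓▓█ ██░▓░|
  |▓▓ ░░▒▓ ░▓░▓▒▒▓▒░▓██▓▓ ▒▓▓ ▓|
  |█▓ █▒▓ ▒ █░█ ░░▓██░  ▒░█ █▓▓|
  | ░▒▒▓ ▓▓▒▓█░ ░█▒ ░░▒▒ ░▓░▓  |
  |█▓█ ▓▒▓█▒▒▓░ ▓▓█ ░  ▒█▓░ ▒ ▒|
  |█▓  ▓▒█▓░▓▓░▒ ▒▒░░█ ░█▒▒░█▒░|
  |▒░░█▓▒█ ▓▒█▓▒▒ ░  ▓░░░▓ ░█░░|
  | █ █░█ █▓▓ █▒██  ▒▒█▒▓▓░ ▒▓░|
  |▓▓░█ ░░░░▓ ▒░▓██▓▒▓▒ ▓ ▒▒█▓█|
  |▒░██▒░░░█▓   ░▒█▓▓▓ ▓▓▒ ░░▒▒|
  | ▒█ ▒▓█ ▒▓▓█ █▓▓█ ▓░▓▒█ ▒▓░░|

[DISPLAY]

▓▒▒░█░█▓░░▒█ ░ ▓▓▓ ▓▓░▒█ ▓ █        
 ▓█▓░█░▓░▒▓█▓▓░▓░▓░  █░  ░░         
▓█▒▒▒ █░█▒█ ███▒ ▓ ░ ▓▓░░▒░         
█▓█▒▓ ░░▓▒░▓▒▒█▓░░░▓▓█▒░▒█          
░█░ █░▓░▒▓▒░█░██ ░ ░▒░ ▒ ░░█        
░░▒▓▒▓ █▓░██ ▓ ▓█░▒███░█▓██▓        
░██▓ ▒▓░▓█▒▓ ▓█▒▓ ▓█▒░▒█▓▒▒▓        
█  ░░█░  ▒░▓▓▓▒▓ ▓▒▒▒▓▒  ▓▒▓        
▓▓█▓▓░▓█▓▒█▓▒▓ ░█░ ▓▓█ ██░▓░        
▓▓ ░░▒▓ ░▓░▓▒▒▓▒░▓██▓▓ ▒▓▓ ▓        
█▓ █▒▓ ▒ █░█ ░░▓██░  ▒░█ █▓▓        
 ░▒▒▓ ▓▓▒▓█░ ░█▒ ░░▒▒ ░▓░▓          
█▓█ ▓▒▓█▒▒▓░ ▓▓█ ░  ▒█▓░ ▒ ▒        
█▓  ▓▒█▓░▓▓░▒ ▒▒░░█ ░█▒▒░█▒░        
▒░░█▓▒█ ▓▒█▓▒▒ ░  ▓░░░▓ ░█░░        
 █ █░█ █▓▓ █▒██  ▒▒█▒▓▓░ ▒▓░        
▓▓░█ ░░░░▓ ▒░▓██▓▒▓▒ ▓ ▒▒█▓█        
▒░██▒░░░█▓   ░▒█▓▓▓ ▓▓▒ ░░▒▒        
 ▒█ ▒▓█ ▒▓▓█ █▓▓█ ▓░▓▒█ ▒▓░░        
                                    
                                    
                                    
                                    


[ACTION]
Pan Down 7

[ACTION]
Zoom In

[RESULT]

██▓▓██▒▒▓▓  ░░░░▓▓▒▒░░▓▓▒▒▒▒██▓▓░░░░
░░██░░  ██░░▓▓░░▒▒▓▓▒▒░░██░░████  ░░
░░██░░  ██░░▓▓░░▒▒▓▓▒▒░░██░░████  ░░
░░░░▒▒▓▓▒▒▓▓  ██▓▓░░████  ▓▓  ▓▓██░░
░░░░▒▒▓▓▒▒▓▓  ██▓▓░░████  ▓▓  ▓▓██░░
░░████▓▓  ▒▒▓▓░░▓▓██▒▒▓▓  ▓▓██▒▒▓▓  
░░████▓▓  ▒▒▓▓░░▓▓██▒▒▓▓  ▓▓██▒▒▓▓  
██    ░░░░██░░    ▒▒░░▓▓▓▓▓▓▒▒▓▓  ▓▓
██    ░░░░██░░    ▒▒░░▓▓▓▓▓▓▒▒▓▓  ▓▓
▓▓▓▓██▓▓▓▓░░▓▓██▓▓▒▒██▓▓▒▒▓▓  ░░██░░
▓▓▓▓██▓▓▓▓░░▓▓██▓▓▒▒██▓▓▒▒▓▓  ░░██░░
▓▓▓▓  ░░░░▒▒▓▓  ░░▓▓░░▓▓▒▒▒▒▓▓▒▒░░▓▓
▓▓▓▓  ░░░░▒▒▓▓  ░░▓▓░░▓▓▒▒▒▒▓▓▒▒░░▓▓
██▓▓  ██▒▒▓▓  ▒▒  ██░░██  ░░░░▓▓████
██▓▓  ██▒▒▓▓  ▒▒  ██░░██  ░░░░▓▓████
  ░░▒▒▒▒▓▓  ▓▓▓▓▒▒▓▓██░░  ░░██▒▒  ░░
  ░░▒▒▒▒▓▓  ▓▓▓▓▒▒▓▓██░░  ░░██▒▒  ░░
██▓▓██  ▓▓▒▒▓▓██▒▒▒▒▓▓░░  ▓▓▓▓██  ░░
██▓▓██  ▓▓▒▒▓▓██▒▒▒▒▓▓░░  ▓▓▓▓██  ░░
██▓▓    ▓▓▒▒██▓▓░░▓▓▓▓░░▒▒  ▒▒▒▒░░░░
██▓▓    ▓▓▒▒██▓▓░░▓▓▓▓░░▒▒  ▒▒▒▒░░░░
▒▒░░░░██▓▓▒▒██  ▓▓▒▒██▓▓▒▒▒▒  ░░    
▒▒░░░░██▓▓▒▒██  ▓▓▒▒██▓▓▒▒▒▒  ░░    


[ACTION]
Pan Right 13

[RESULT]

░░░▓▓▒▒░░▓▓▒▒▒▒██▓▓░░░░░░▓▓▓▓██▒▒░░▒
▓░░▒▒▓▓▒▒░░██░░████  ░░  ░░▒▒░░  ▒▒ 
▓░░▒▒▓▓▒▒░░██░░████  ░░  ░░▒▒░░  ▒▒ 
 ██▓▓░░████  ▓▓  ▓▓██░░▒▒██████░░██▓
 ██▓▓░░████  ▓▓  ▓▓██░░▒▒██████░░██▓
▓░░▓▓██▒▒▓▓  ▓▓██▒▒▓▓  ▓▓██▒▒░░▒▒██▓
▓░░▓▓██▒▒▓▓  ▓▓██▒▒▓▓  ▓▓██▒▒░░▒▒██▓
░    ▒▒░░▓▓▓▓▓▓▒▒▓▓  ▓▓▒▒▒▒▒▒▓▓▒▒   
░    ▒▒░░▓▓▓▓▓▓▒▒▓▓  ▓▓▒▒▒▒▒▒▓▓▒▒   
▓██▓▓▒▒██▓▓▒▒▓▓  ░░██░░  ▓▓▓▓██  ███
▓██▓▓▒▒██▓▓▒▒▓▓  ░░██░░  ▓▓▓▓██  ███
▓  ░░▓▓░░▓▓▒▒▒▒▓▓▒▒░░▓▓████▓▓▓▓  ▒▒▓
▓  ░░▓▓░░▓▓▒▒▒▒▓▓▒▒░░▓▓████▓▓▓▓  ▒▒▓
 ▒▒  ██░░██  ░░░░▓▓████░░    ▒▒░░██ 
 ▒▒  ██░░██  ░░░░▓▓████░░    ▒▒░░██ 
▓▓▓▒▒▓▓██░░  ░░██▒▒  ░░░░▒▒▒▒  ░░▓▓░
▓▓▓▒▒▓▓██░░  ░░██▒▒  ░░░░▒▒▒▒  ░░▓▓░
▓██▒▒▒▒▓▓░░  ▓▓▓▓██  ░░    ▒▒██▓▓░░ 
▓██▒▒▒▒▓▓░░  ▓▓▓▓██  ░░    ▒▒██▓▓░░ 
█▓▓░░▓▓▓▓░░▒▒  ▒▒▒▒░░░░██  ░░██▒▒▒▒░
█▓▓░░▓▓▓▓░░▒▒  ▒▒▒▒░░░░██  ░░██▒▒▒▒░
█  ▓▓▒▒██▓▓▒▒▒▒  ░░    ▓▓░░░░░░▓▓  ░
█  ▓▓▒▒██▓▓▒▒▒▒  ░░    ▓▓░░░░░░▓▓  ░


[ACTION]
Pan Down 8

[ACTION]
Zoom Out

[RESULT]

██  ▒▒█▒▓▓░ ▒▓░                     
▓██▓▒▓▒ ▓ ▒▒█▓█                     
░▒█▓▓▓ ▓▓▒ ░░▒▒                     
█▓▓█ ▓░▓▒█ ▒▓░░                     
                                    
                                    
                                    
                                    
                                    
                                    
                                    
                                    
                                    
                                    
                                    
                                    
                                    
                                    
                                    
                                    
                                    
                                    
                                    
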